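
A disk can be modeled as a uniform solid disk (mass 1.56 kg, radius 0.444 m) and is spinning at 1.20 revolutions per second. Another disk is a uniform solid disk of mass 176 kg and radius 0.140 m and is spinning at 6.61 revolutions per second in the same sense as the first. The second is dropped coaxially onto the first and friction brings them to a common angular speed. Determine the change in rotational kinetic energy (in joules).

ΔKE ≈ -81.6 J

No external torque acts about the common axis, so total angular momentum is conserved.
Moments of inertia: I_A = ½(1.56)(0.444)² = 0.1538 kg·m²; I_B = ½(176)(0.140)² = 1.725 kg·m².
Taking A's sense as positive: L = (0.1538)(1.20) + (1.725)(6.61) = 11.59 kg·m²·rev/s.
Combined I = 0.1538 + 1.725 = 1.879 kg·m².
ω_f = L / I = 11.59 / 1.879 = 6.167 rev/s.
KE_i = ½ΣIω² = 1492 J; KE_f = ½(1.879)(38.75)² = 1410 J.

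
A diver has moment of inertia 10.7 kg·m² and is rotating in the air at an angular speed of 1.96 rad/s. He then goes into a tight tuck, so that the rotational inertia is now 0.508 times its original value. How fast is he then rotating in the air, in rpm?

ω₂ ≈ 36.8 rpm

With no external torque about the axis, L is conserved: I₁ω₁ = I₂ω₂.
I₂ = 0.508 × 10.7 = 5.436 kg·m².
ω₂ = I₁ω₁ / I₂ = (10.70)(1.96 rad/s) / (5.436) = 3.858 rad/s = 36.84 rpm.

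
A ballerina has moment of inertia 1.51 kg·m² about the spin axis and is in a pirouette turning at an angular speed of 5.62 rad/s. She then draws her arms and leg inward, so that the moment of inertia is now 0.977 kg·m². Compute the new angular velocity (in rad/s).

ω₂ ≈ 8.69 rad/s

Angular momentum about the spin axis is conserved since the torque about it is zero.
ω₂ = I₁ω₁ / I₂ = (1.510)(5.62 rad/s) / (0.9770) = 8.686 rad/s.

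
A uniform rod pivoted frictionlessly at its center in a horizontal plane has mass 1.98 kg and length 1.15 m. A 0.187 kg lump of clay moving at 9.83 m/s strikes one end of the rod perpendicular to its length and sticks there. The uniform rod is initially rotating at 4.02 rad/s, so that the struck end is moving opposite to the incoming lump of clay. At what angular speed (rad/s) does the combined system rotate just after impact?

|ω_f| ≈ 0.642 rad/s

About the pivot the impulsive forces during the collision are internal, so angular momentum about that axis is conserved.
I_p = (1/12)(1.98)(1.15)² = 0.2182 kg·m². Taking the sense of the lump of clay's angular momentum as positive, L_{lump} = m v R = (0.187)(9.83)(1.15/2) = 1.057 kg·m²/s.
L_i = −I_p ω_p + m v R = −(0.2182)(4.02) + 1.057 = 0.1798 kg·m²/s.
After sticking, I_f = I_p + m R² = 0.2182 + (0.187)(1.15/2)² = 0.2800 kg·m².
ω_f = L_i / I_f = 0.1798 / 0.2800 = 0.6419 rad/s.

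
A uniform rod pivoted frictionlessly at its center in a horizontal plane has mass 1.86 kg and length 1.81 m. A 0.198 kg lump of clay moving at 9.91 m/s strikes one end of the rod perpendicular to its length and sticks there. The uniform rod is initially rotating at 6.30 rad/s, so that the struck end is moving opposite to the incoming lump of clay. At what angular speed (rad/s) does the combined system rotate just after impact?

The axle reaction passes through the pivot and exerts no torque about it; angular momentum about the pivot is conserved through the impact.
I_p = (1/12)(1.86)(1.81)² = 0.5078 kg·m². Taking the sense of the lump of clay's angular momentum as positive, L_{lump} = m v R = (0.198)(9.91)(1.81/2) = 1.776 kg·m²/s.
L_i = −I_p ω_p + m v R = −(0.5078)(6.30) + 1.776 = -1.423 kg·m²/s.
After sticking, I_f = I_p + m R² = 0.5078 + (0.198)(1.81/2)² = 0.6700 kg·m².
ω_f = L_i / I_f = -1.423 / 0.6700 = -2.125 rad/s.

|ω_f| ≈ 2.12 rad/s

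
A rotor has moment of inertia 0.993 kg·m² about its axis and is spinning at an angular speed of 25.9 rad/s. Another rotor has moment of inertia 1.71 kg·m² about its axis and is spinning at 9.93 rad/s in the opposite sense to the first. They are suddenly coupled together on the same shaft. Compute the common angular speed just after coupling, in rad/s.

The coupling torques are internal; angular momentum about the shared axis is conserved.
Taking A's sense as positive: L = (0.9930)(25.9) − (1.710)(9.93) = 8.738 kg·m²·rad/s.
Combined I = 0.9930 + 1.710 = 2.703 kg·m².
ω_f = L / I = 8.738 / 2.703 = 3.233 rad/s.

|ω_f| ≈ 3.23 rad/s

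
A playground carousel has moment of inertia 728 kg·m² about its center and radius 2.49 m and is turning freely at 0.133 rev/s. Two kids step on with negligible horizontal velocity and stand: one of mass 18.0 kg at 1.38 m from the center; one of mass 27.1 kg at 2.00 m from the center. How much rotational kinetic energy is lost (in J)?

energy lost ≈ 41.7 J

No external torque acts about the center; L_before = L_after.
Added inertia Σmr² = (18.0)(1.38)² + (27.1)(2.00)² = 142.7 kg·m²; I_f = 728.0 + 142.7 = 870.7 kg·m².
ω_f = I_p ω_i / I_f = (728.0)(0.133) / 870.7 = 0.1112 rev/s.
KE_i = ½(728.0)(0.8357 rad/s)² = 254.2 J; KE_f = ½(870.7)(0.6987)² = 212.5 J.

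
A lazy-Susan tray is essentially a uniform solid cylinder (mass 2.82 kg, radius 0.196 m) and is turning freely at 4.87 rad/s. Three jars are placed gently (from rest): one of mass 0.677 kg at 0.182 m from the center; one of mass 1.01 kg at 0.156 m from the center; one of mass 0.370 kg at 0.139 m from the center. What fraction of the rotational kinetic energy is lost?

fraction ≈ 0.500

The added mass arrives with no angular momentum about the center, and any external torque about the center is negligible, so the system's angular momentum is conserved.
I_p = ½(2.82)(0.196)² = 0.05417 kg·m².
Added inertia Σmr² = (0.677)(0.182)² + (1.01)(0.156)² + (0.370)(0.139)² = 0.05415 kg·m²; I_f = 0.05417 + 0.05415 = 0.1083 kg·m².
ω_f = I_p ω_i / I_f = (0.05417)(4.87) / 0.1083 = 2.435 rad/s.
KE_i = ½(0.05417)(4.870 rad/s)² = 0.6423 J; KE_f = ½(0.1083)(2.435)² = 0.3212 J.
Fraction lost = 0.4999.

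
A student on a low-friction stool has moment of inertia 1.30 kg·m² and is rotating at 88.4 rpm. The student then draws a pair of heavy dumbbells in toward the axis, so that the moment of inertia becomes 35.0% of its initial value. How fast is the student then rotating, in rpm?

Angular momentum about the spin axis is conserved since the torque about it is zero.
I₂ = 0.350 × 1.30 = 0.4550 kg·m².
ω₂ = I₁ω₁ / I₂ = (1.300)(88.4 rpm) / (0.4550) = 252.6 rpm.

ω₂ ≈ 253 rpm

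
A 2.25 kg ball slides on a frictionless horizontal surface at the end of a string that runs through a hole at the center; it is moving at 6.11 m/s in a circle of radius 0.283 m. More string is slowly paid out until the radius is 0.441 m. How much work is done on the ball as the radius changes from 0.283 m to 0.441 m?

W ≈ -24.7 J

The only horizontal force on the mass is along the cord (radial), so it exerts no torque about the hole and angular momentum m v r is conserved.
v₂ = v₁ r₁ / r₂ = (6.11)(0.283) / (0.441) = 3.921 m/s.
W = ΔKE = ½m(v₂² − v₁²) = -24.70 J.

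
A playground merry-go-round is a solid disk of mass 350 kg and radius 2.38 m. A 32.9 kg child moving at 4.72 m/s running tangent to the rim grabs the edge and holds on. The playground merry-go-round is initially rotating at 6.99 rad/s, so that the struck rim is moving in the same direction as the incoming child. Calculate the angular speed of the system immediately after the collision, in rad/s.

About the axle the impulsive forces during the collision are internal, so angular momentum about that axis is conserved.
I_p = ½(350)(2.38)² = 991.3 kg·m². Taking the sense of the child's angular momentum as positive, L_{child} = m v R = (32.9)(4.72)(2.38) = 369.6 kg·m²/s.
L_i = +I_p ω_p + m v R = +(991.3)(6.99) + 369.6 = 7299 kg·m²/s.
After sticking, I_f = I_p + m R² = 991.3 + (32.9)(2.38)² = 1178 kg·m².
ω_f = L_i / I_f = 7299 / 1178 = 6.198 rad/s.

|ω_f| ≈ 6.20 rad/s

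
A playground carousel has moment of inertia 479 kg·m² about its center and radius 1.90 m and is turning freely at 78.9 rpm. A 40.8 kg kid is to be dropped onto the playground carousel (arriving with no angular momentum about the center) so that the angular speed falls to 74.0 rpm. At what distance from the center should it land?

r ≈ 0.882 m

No external torque acts about the center; L_before = L_after.
I_p ω_i = (I_p + m r²) ω_f ⇒ m r² = I_p(ω_i/ω_f − 1) = 479.0(78.9/74.0 − 1) = 31.72 kg·m².
r = √(31.72/40.8) = 0.8817 m.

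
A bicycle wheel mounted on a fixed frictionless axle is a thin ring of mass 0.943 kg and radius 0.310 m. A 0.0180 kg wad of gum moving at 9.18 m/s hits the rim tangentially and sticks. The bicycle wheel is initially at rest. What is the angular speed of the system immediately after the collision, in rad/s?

|ω_f| ≈ 0.555 rad/s

About the axle the impulsive forces during the collision are internal, so angular momentum about that axis is conserved.
I_p = (0.943)(0.310)² = 0.09062 kg·m². Taking the sense of the wad of gum's angular momentum as positive, L_{wad} = m v R = (0.0180)(9.18)(0.310) = 0.05122 kg·m²/s.
L_i = 0 + 0.05122 = 0.05122 kg·m²/s.
After sticking, I_f = I_p + m R² = 0.09062 + (0.0180)(0.310)² = 0.09235 kg·m².
ω_f = L_i / I_f = 0.05122 / 0.09235 = 0.5547 rad/s.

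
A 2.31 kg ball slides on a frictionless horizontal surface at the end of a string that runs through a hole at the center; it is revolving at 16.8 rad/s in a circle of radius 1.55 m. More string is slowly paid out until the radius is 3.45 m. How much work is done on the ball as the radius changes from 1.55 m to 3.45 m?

The constraining force is radial, so m r² ω about the center is conserved.
ω₂ = ω₁ (r₁/r₂)² = (16.8)(1.55/3.45)² = 3.391 rad/s.
W = ΔKE = ½m(v₂² − v₁²) = -625.1 J.

W ≈ -625 J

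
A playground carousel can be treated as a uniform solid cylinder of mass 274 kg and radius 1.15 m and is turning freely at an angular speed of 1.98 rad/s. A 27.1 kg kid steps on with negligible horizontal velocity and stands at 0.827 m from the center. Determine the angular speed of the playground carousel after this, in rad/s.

ω_f ≈ 1.80 rad/s

The added mass arrives with no angular momentum about the center, and any external torque about the center is negligible, so the system's angular momentum is conserved.
I_p = ½(274)(1.15)² = 181.2 kg·m².
Added inertia Σmr² = (27.1)(0.827)² = 18.53 kg·m²; I_f = 181.2 + 18.53 = 199.7 kg·m².
ω_f = I_p ω_i / I_f = (181.2)(1.98) / 199.7 = 1.796 rad/s.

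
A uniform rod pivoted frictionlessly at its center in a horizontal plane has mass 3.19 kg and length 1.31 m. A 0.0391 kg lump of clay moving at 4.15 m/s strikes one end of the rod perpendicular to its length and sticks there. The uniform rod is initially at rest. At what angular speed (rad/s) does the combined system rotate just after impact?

|ω_f| ≈ 0.225 rad/s

About the pivot the impulsive forces during the collision are internal, so angular momentum about that axis is conserved.
I_p = (1/12)(3.19)(1.31)² = 0.4562 kg·m². Taking the sense of the lump of clay's angular momentum as positive, L_{lump} = m v R = (0.0391)(4.15)(1.31/2) = 0.1063 kg·m²/s.
L_i = 0 + 0.1063 = 0.1063 kg·m²/s.
After sticking, I_f = I_p + m R² = 0.4562 + (0.0391)(1.31/2)² = 0.4730 kg·m².
ω_f = L_i / I_f = 0.1063 / 0.4730 = 0.2247 rad/s.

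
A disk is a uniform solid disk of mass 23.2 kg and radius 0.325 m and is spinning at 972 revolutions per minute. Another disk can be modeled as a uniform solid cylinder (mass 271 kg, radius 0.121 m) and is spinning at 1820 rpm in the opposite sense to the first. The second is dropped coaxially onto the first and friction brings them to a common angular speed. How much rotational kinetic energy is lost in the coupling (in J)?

ΔKE lost ≈ 32400 J

The coupling torques are internal; angular momentum about the shared axis is conserved.
Moments of inertia: I_A = ½(23.2)(0.325)² = 1.225 kg·m²; I_B = ½(271)(0.121)² = 1.984 kg·m².
Taking A's sense as positive: L = (1.225)(972) − (1.984)(1820) = -2420 kg·m²·rpm.
Combined I = 1.225 + 1.984 = 3.209 kg·m².
ω_f = L / I = -2420 / 3.209 = -754.0 rpm.
KE_i = ½ΣIω² = 42380 J; KE_f = ½(3.209)(78.96)² = 10000 J.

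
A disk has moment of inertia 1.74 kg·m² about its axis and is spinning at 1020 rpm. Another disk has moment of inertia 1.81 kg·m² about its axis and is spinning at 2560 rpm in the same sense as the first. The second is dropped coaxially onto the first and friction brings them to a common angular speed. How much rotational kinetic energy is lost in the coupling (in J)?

ΔKE lost ≈ 11500 J

No external torque acts about the common axis, so total angular momentum is conserved.
Taking A's sense as positive: L = (1.740)(1020) + (1.810)(2560) = 6408 kg·m²·rpm.
Combined I = 1.740 + 1.810 = 3.550 kg·m².
ω_f = L / I = 6408 / 3.550 = 1805 rpm.
KE_i = ½ΣIω² = 74970 J; KE_f = ½(3.550)(189.0)² = 63430 J.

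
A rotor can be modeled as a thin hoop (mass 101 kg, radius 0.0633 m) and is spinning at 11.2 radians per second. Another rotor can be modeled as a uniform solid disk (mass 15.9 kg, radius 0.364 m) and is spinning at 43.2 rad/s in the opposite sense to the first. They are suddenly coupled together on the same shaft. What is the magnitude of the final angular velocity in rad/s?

The coupling torques are internal; angular momentum about the shared axis is conserved.
Moments of inertia: I_A = (101)(0.0633)² = 0.4047 kg·m²; I_B = ½(15.9)(0.364)² = 1.053 kg·m².
Taking A's sense as positive: L = (0.4047)(11.2) − (1.053)(43.2) = -40.97 kg·m²·rad/s.
Combined I = 0.4047 + 1.053 = 1.458 kg·m².
ω_f = L / I = -40.97 / 1.458 = -28.10 rad/s.

|ω_f| ≈ 28.1 rad/s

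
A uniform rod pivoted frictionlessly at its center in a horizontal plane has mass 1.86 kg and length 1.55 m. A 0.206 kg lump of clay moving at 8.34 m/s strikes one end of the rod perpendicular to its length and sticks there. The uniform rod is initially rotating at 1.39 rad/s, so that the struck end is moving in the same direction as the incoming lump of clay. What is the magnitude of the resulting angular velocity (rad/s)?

|ω_f| ≈ 3.73 rad/s

The axle reaction passes through the pivot and exerts no torque about it; angular momentum about the pivot is conserved through the impact.
I_p = (1/12)(1.86)(1.55)² = 0.3724 kg·m². Taking the sense of the lump of clay's angular momentum as positive, L_{lump} = m v R = (0.206)(8.34)(1.55/2) = 1.331 kg·m²/s.
L_i = +I_p ω_p + m v R = +(0.3724)(1.39) + 1.331 = 1.849 kg·m²/s.
After sticking, I_f = I_p + m R² = 0.3724 + (0.206)(1.55/2)² = 0.4961 kg·m².
ω_f = L_i / I_f = 1.849 / 0.4961 = 3.727 rad/s.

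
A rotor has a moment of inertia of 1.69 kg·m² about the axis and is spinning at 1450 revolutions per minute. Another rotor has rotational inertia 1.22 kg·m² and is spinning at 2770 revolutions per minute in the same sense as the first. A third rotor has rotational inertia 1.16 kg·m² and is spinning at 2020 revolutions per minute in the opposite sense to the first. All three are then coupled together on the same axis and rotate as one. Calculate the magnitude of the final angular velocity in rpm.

|ω_f| ≈ 857 rpm

No external torque acts about the common axis, so total angular momentum is conserved.
Taking A's sense as positive: L = (1.690)(1450) + (1.220)(2770) − (1.160)(2020) = 3487 kg·m²·rpm.
Combined I = 1.690 + 1.220 + 1.160 = 4.070 kg·m².
ω_f = L / I = 3487 / 4.070 = 856.7 rpm.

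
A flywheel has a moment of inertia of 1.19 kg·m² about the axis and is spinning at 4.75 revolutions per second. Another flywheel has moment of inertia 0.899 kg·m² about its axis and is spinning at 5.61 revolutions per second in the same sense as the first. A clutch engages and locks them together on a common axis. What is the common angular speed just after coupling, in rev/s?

The coupling torques are internal; angular momentum about the shared axis is conserved.
Taking A's sense as positive: L = (1.190)(4.75) + (0.8990)(5.61) = 10.70 kg·m²·rev/s.
Combined I = 1.190 + 0.8990 = 2.089 kg·m².
ω_f = L / I = 10.70 / 2.089 = 5.120 rev/s.

|ω_f| ≈ 5.12 rev/s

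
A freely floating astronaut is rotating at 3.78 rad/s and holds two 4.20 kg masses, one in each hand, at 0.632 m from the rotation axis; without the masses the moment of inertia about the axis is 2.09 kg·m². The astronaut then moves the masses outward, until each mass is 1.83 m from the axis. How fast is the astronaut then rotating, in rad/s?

With no external torque about the axis, L is conserved: I₁ω₁ = I₂ω₂.
I₁ = 2.09 + 2(4.20)(0.632)² = 5.445 kg·m²; I₂ = 2.09 + 2(4.20)(1.83)² = 30.22 kg·m².
ω₂ = I₁ω₁ / I₂ = (5.445)(3.78 rad/s) / (30.22) = 0.6811 rad/s.

ω₂ ≈ 0.681 rad/s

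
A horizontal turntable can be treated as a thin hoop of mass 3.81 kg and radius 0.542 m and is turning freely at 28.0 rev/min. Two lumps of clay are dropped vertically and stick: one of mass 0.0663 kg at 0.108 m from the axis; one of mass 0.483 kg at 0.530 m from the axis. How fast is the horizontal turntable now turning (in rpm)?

No external torque acts about the axis; L_before = L_after.
I_p = (3.81)(0.542)² = 1.119 kg·m².
Added inertia Σmr² = (0.0663)(0.108)² + (0.483)(0.530)² = 0.1364 kg·m²; I_f = 1.119 + 0.1364 = 1.256 kg·m².
ω_f = I_p ω_i / I_f = (1.119)(28.0) / 1.256 = 24.96 rpm.

ω_f ≈ 25.0 rpm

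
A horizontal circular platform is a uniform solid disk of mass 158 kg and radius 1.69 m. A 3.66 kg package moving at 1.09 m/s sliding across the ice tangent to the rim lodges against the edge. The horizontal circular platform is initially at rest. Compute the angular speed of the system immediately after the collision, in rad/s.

About the central axle the impulsive forces during the collision are internal, so angular momentum about that axis is conserved.
I_p = ½(158)(1.69)² = 225.6 kg·m². Taking the sense of the package's angular momentum as positive, L_{package} = m v R = (3.66)(1.09)(1.69) = 6.742 kg·m²/s.
L_i = 0 + 6.742 = 6.742 kg·m²/s.
After sticking, I_f = I_p + m R² = 225.6 + (3.66)(1.69)² = 236.1 kg·m².
ω_f = L_i / I_f = 6.742 / 236.1 = 0.02856 rad/s.

|ω_f| ≈ 0.0286 rad/s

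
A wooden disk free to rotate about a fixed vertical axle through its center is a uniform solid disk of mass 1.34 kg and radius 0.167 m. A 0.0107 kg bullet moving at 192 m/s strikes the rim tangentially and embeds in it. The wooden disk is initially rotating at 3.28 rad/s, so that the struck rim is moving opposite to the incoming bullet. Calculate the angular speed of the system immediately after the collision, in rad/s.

|ω_f| ≈ 14.8 rad/s

About the axle the impulsive forces during the collision are internal, so angular momentum about that axis is conserved.
I_p = ½(1.34)(0.167)² = 0.01869 kg·m². Taking the sense of the bullet's angular momentum as positive, L_{bullet} = m v R = (0.0107)(192)(0.167) = 0.3431 kg·m²/s.
L_i = −I_p ω_p + m v R = −(0.01869)(3.28) + 0.3431 = 0.2818 kg·m²/s.
After sticking, I_f = I_p + m R² = 0.01869 + (0.0107)(0.167)² = 0.01898 kg·m².
ω_f = L_i / I_f = 0.2818 / 0.01898 = 14.84 rad/s.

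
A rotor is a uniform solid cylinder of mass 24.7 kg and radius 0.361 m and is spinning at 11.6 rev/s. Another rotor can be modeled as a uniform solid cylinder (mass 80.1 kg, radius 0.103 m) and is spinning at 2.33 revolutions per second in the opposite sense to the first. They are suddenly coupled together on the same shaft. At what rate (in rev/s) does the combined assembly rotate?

|ω_f| ≈ 8.69 rev/s

The coupling torques are internal; angular momentum about the shared axis is conserved.
Moments of inertia: I_A = ½(24.7)(0.361)² = 1.609 kg·m²; I_B = ½(80.1)(0.103)² = 0.4249 kg·m².
Taking A's sense as positive: L = (1.609)(11.6) − (0.4249)(2.33) = 17.68 kg·m²·rev/s.
Combined I = 1.609 + 0.4249 = 2.034 kg·m².
ω_f = L / I = 17.68 / 2.034 = 8.691 rev/s.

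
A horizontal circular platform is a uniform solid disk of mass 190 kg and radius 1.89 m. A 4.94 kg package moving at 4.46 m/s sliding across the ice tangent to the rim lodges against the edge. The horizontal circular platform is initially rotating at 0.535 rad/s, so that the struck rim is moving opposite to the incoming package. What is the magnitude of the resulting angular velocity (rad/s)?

|ω_f| ≈ 0.392 rad/s

The axle reaction passes through the central axle and exerts no torque about it; angular momentum about the central axle is conserved through the impact.
I_p = ½(190)(1.89)² = 339.3 kg·m². Taking the sense of the package's angular momentum as positive, L_{package} = m v R = (4.94)(4.46)(1.89) = 41.64 kg·m²/s.
L_i = −I_p ω_p + m v R = −(339.3)(0.535) + 41.64 = -139.9 kg·m²/s.
After sticking, I_f = I_p + m R² = 339.3 + (4.94)(1.89)² = 357.0 kg·m².
ω_f = L_i / I_f = -139.9 / 357.0 = -0.3919 rad/s.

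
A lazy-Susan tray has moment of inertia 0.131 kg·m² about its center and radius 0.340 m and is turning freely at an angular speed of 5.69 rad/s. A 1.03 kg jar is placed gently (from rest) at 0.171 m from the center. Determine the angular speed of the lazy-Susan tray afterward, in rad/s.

ω_f ≈ 4.63 rad/s

The added mass arrives with no angular momentum about the center, and any external torque about the center is negligible, so the system's angular momentum is conserved.
Added inertia Σmr² = (1.03)(0.171)² = 0.03012 kg·m²; I_f = 0.1310 + 0.03012 = 0.1611 kg·m².
ω_f = I_p ω_i / I_f = (0.1310)(5.69) / 0.1611 = 4.626 rad/s.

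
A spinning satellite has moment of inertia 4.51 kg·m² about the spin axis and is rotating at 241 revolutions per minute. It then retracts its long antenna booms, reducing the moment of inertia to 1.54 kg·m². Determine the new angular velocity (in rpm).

ω₂ ≈ 706 rpm

With no external torque about the axis, L is conserved: I₁ω₁ = I₂ω₂.
ω₂ = I₁ω₁ / I₂ = (4.510)(241 rpm) / (1.540) = 705.8 rpm.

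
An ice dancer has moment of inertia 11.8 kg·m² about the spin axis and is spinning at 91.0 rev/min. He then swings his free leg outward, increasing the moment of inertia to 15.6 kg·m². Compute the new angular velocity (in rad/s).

ω₂ ≈ 7.21 rad/s

Angular momentum about the spin axis is conserved since the torque about it is zero.
ω₂ = I₁ω₁ / I₂ = (11.80)(91.0 rpm) / (15.60) = 68.83 rpm = 7.208 rad/s.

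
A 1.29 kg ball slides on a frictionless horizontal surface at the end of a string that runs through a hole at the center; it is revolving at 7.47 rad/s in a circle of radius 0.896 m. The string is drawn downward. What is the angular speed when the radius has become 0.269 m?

ω₂ ≈ 82.9 rad/s

No torque about the axis ⇒ m r₁² ω₁ = m r₂² ω₂.
ω₂ = ω₁ (r₁/r₂)² = (7.47)(0.896/0.269)² = 82.88 rad/s.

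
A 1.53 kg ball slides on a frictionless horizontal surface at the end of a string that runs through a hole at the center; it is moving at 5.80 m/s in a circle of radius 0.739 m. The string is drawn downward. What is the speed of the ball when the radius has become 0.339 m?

v₂ ≈ 12.6 m/s

The only horizontal force on the mass is along the cord (radial), so it exerts no torque about the hole and angular momentum m v r is conserved.
v₂ = v₁ r₁ / r₂ = (5.80)(0.739) / (0.339) = 12.64 m/s.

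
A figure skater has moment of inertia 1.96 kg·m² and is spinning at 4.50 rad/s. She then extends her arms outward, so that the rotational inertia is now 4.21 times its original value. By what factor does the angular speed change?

ω₂/ω₁ ≈ 0.238

Angular momentum about the spin axis is conserved since the torque about it is zero.
I₂ = 4.21 × 1.96 = 8.252 kg·m².
ω₂/ω₁ = I₁/I₂ = 1.960 / 8.252 = 0.2375.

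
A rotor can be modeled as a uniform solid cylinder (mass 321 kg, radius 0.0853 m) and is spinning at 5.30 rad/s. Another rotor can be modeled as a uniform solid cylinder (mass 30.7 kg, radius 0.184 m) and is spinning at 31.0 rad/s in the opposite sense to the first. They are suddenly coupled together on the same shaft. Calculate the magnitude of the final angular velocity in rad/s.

The coupling torques are internal; angular momentum about the shared axis is conserved.
Moments of inertia: I_A = ½(321)(0.0853)² = 1.168 kg·m²; I_B = ½(30.7)(0.184)² = 0.5197 kg·m².
Taking A's sense as positive: L = (1.168)(5.30) − (0.5197)(31.0) = -9.921 kg·m²·rad/s.
Combined I = 1.168 + 0.5197 = 1.688 kg·m².
ω_f = L / I = -9.921 / 1.688 = -5.879 rad/s.

|ω_f| ≈ 5.88 rad/s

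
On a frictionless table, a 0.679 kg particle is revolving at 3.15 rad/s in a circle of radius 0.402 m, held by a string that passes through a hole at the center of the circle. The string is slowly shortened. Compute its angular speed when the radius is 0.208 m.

No torque about the axis ⇒ m r₁² ω₁ = m r₂² ω₂.
ω₂ = ω₁ (r₁/r₂)² = (3.15)(0.402/0.208)² = 11.77 rad/s.

ω₂ ≈ 11.8 rad/s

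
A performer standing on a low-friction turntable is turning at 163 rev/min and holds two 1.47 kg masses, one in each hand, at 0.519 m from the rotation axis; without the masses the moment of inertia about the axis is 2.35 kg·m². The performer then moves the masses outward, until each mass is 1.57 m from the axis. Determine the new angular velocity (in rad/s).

ω₂ ≈ 5.59 rad/s

Angular momentum about the spin axis is conserved since the torque about it is zero.
I₁ = 2.35 + 2(1.47)(0.519)² = 3.142 kg·m²; I₂ = 2.35 + 2(1.47)(1.57)² = 9.597 kg·m².
ω₂ = I₁ω₁ / I₂ = (3.142)(163 rpm) / (9.597) = 53.36 rpm = 5.588 rad/s.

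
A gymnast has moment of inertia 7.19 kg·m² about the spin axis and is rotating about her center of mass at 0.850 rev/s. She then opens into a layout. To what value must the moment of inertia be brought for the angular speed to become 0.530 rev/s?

With no external torque about the axis, L is conserved: I₁ω₁ = I₂ω₂.
I₂ = I₁ω₁ / ω₂ = (7.19)(0.850) / (0.530) = 11.53 kg·m².

I₂ ≈ 11.5 kg·m²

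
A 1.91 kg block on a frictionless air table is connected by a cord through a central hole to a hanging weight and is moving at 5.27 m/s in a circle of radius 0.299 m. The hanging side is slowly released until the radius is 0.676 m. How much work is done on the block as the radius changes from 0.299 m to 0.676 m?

Central (radial) force ⇒ zero torque about the center ⇒ m v r is constant.
v₂ = v₁ r₁ / r₂ = (5.27)(0.299) / (0.676) = 2.331 m/s.
W = ΔKE = ½m(v₂² − v₁²) = -21.33 J.

W ≈ -21.3 J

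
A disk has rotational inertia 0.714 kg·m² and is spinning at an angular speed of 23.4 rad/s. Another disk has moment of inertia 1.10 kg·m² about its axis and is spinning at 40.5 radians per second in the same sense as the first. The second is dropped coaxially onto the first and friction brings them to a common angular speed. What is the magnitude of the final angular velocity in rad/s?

|ω_f| ≈ 33.8 rad/s

The coupling torques are internal; angular momentum about the shared axis is conserved.
Taking A's sense as positive: L = (0.7140)(23.4) + (1.100)(40.5) = 61.26 kg·m²·rad/s.
Combined I = 0.7140 + 1.100 = 1.814 kg·m².
ω_f = L / I = 61.26 / 1.814 = 33.77 rad/s.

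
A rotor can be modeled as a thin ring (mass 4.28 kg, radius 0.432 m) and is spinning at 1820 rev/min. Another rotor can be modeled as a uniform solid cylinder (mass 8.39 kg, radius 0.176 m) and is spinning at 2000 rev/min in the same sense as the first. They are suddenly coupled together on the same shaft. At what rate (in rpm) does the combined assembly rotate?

The coupling torques are internal; angular momentum about the shared axis is conserved.
Moments of inertia: I_A = (4.28)(0.432)² = 0.7988 kg·m²; I_B = ½(8.39)(0.176)² = 0.1299 kg·m².
Taking A's sense as positive: L = (0.7988)(1820) + (0.1299)(2000) = 1714 kg·m²·rpm.
Combined I = 0.7988 + 0.1299 = 0.9287 kg·m².
ω_f = L / I = 1714 / 0.9287 = 1845 rpm.

|ω_f| ≈ 1850 rpm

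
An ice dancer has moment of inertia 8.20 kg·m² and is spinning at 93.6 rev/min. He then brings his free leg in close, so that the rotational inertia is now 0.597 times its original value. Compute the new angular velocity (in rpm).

With no external torque about the axis, L is conserved: I₁ω₁ = I₂ω₂.
I₂ = 0.597 × 8.20 = 4.895 kg·m².
ω₂ = I₁ω₁ / I₂ = (8.200)(93.6 rpm) / (4.895) = 156.8 rpm.

ω₂ ≈ 157 rpm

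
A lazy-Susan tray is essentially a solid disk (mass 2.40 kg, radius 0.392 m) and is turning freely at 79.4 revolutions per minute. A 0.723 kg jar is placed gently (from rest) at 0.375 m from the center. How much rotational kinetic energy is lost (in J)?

energy lost ≈ 2.27 J

No external torque acts about the center; L_before = L_after.
I_p = ½(2.40)(0.392)² = 0.1844 kg·m².
Added inertia Σmr² = (0.723)(0.375)² = 0.1017 kg·m²; I_f = 0.1844 + 0.1017 = 0.2861 kg·m².
ω_f = I_p ω_i / I_f = (0.1844)(79.4) / 0.2861 = 51.18 rpm.
KE_i = ½(0.1844)(8.315 rad/s)² = 6.374 J; KE_f = ½(0.2861)(5.360)² = 4.109 J.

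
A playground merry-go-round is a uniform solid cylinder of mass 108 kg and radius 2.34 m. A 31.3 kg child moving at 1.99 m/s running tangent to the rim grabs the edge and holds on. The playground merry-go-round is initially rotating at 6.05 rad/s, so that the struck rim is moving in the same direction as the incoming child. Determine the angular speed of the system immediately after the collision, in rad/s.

|ω_f| ≈ 4.14 rad/s

The axle reaction passes through the axle and exerts no torque about it; angular momentum about the axle is conserved through the impact.
I_p = ½(108)(2.34)² = 295.7 kg·m². Taking the sense of the child's angular momentum as positive, L_{child} = m v R = (31.3)(1.99)(2.34) = 145.8 kg·m²/s.
L_i = +I_p ω_p + m v R = +(295.7)(6.05) + 145.8 = 1935 kg·m²/s.
After sticking, I_f = I_p + m R² = 295.7 + (31.3)(2.34)² = 467.1 kg·m².
ω_f = L_i / I_f = 1935 / 467.1 = 4.142 rad/s.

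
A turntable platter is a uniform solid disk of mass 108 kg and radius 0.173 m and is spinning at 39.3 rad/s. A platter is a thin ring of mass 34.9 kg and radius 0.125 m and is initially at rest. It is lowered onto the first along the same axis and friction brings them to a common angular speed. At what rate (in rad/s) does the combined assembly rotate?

No external torque acts about the common axis, so total angular momentum is conserved.
Moments of inertia: I_A = ½(108)(0.173)² = 1.616 kg·m²; I_B = (34.9)(0.125)² = 0.5453 kg·m².
Taking A's sense as positive: L = (1.616)(39.3) = 63.52 kg·m²·rad/s.
Combined I = 1.616 + 0.5453 = 2.161 kg·m².
ω_f = L / I = 63.52 / 2.161 = 29.39 rad/s.

|ω_f| ≈ 29.4 rad/s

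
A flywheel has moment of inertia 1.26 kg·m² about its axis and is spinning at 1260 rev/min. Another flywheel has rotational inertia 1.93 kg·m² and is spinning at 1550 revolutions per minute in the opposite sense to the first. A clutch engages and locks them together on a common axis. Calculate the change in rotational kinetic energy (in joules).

No external torque acts about the common axis, so total angular momentum is conserved.
Taking A's sense as positive: L = (1.260)(1260) − (1.930)(1550) = -1404 kg·m²·rpm.
Combined I = 1.260 + 1.930 = 3.190 kg·m².
ω_f = L / I = -1404 / 3.190 = -440.1 rpm.
KE_i = ½ΣIω² = 36390 J; KE_f = ½(3.190)(46.09)² = 3388 J.

ΔKE ≈ -33000 J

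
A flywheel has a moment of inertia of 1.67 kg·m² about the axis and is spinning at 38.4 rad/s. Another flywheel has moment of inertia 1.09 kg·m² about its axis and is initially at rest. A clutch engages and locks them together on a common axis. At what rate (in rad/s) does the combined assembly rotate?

|ω_f| ≈ 23.2 rad/s

No external torque acts about the common axis, so total angular momentum is conserved.
Taking A's sense as positive: L = (1.670)(38.4) = 64.13 kg·m²·rad/s.
Combined I = 1.670 + 1.090 = 2.760 kg·m².
ω_f = L / I = 64.13 / 2.760 = 23.23 rad/s.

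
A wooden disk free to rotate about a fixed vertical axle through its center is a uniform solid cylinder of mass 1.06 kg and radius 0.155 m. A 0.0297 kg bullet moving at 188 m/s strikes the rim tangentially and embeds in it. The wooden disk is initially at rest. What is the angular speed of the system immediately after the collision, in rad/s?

About the axle the impulsive forces during the collision are internal, so angular momentum about that axis is conserved.
I_p = ½(1.06)(0.155)² = 0.01273 kg·m². Taking the sense of the bullet's angular momentum as positive, L_{bullet} = m v R = (0.0297)(188)(0.155) = 0.8655 kg·m²/s.
L_i = 0 + 0.8655 = 0.8655 kg·m²/s.
After sticking, I_f = I_p + m R² = 0.01273 + (0.0297)(0.155)² = 0.01345 kg·m².
ω_f = L_i / I_f = 0.8655 / 0.01345 = 64.36 rad/s.

|ω_f| ≈ 64.4 rad/s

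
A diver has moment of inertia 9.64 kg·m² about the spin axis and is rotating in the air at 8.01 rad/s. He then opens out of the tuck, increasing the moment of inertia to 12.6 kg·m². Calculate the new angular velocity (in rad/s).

With no external torque about the axis, L is conserved: I₁ω₁ = I₂ω₂.
ω₂ = I₁ω₁ / I₂ = (9.640)(8.01 rad/s) / (12.60) = 6.128 rad/s.

ω₂ ≈ 6.13 rad/s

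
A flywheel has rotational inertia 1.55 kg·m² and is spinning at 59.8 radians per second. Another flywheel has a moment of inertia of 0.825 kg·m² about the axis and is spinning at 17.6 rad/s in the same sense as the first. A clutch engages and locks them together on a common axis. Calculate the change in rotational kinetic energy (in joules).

The coupling torques are internal; angular momentum about the shared axis is conserved.
Taking A's sense as positive: L = (1.550)(59.8) + (0.8250)(17.6) = 107.2 kg·m²·rad/s.
Combined I = 1.550 + 0.8250 = 2.375 kg·m².
ω_f = L / I = 107.2 / 2.375 = 45.14 rad/s.
KE_i = ½ΣIω² = 2899 J; KE_f = ½(2.375)(45.14)² = 2420 J.

ΔKE ≈ -479 J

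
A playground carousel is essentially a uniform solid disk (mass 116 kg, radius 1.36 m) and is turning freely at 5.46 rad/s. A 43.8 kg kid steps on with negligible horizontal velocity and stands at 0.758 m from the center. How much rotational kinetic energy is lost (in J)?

No external torque acts about the center; L_before = L_after.
I_p = ½(116)(1.36)² = 107.3 kg·m².
Added inertia Σmr² = (43.8)(0.758)² = 25.17 kg·m²; I_f = 107.3 + 25.17 = 132.4 kg·m².
ω_f = I_p ω_i / I_f = (107.3)(5.46) / 132.4 = 4.423 rad/s.
KE_i = ½(107.3)(5.460 rad/s)² = 1599 J; KE_f = ½(132.4)(4.423)² = 1295 J.

energy lost ≈ 304 J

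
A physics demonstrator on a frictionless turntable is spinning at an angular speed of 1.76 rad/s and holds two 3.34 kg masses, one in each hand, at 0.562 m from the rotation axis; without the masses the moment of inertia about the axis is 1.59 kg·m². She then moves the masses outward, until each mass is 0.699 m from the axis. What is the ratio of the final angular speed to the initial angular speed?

Angular momentum about the spin axis is conserved since the torque about it is zero.
I₁ = 1.59 + 2(3.34)(0.562)² = 3.700 kg·m²; I₂ = 1.59 + 2(3.34)(0.699)² = 4.854 kg·m².
ω₂/ω₁ = I₁/I₂ = 3.700 / 4.854 = 0.7622.

ω₂/ω₁ ≈ 0.762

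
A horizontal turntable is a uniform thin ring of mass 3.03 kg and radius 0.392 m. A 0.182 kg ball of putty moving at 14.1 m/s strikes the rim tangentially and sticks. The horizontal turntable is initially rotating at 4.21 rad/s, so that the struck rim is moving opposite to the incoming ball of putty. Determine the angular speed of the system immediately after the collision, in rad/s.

The axle reaction passes through the axle and exerts no torque about it; angular momentum about the axle is conserved through the impact.
I_p = (3.03)(0.392)² = 0.4656 kg·m². Taking the sense of the ball of putty's angular momentum as positive, L_{ball} = m v R = (0.182)(14.1)(0.392) = 1.006 kg·m²/s.
L_i = −I_p ω_p + m v R = −(0.4656)(4.21) + 1.006 = -0.9542 kg·m²/s.
After sticking, I_f = I_p + m R² = 0.4656 + (0.182)(0.392)² = 0.4936 kg·m².
ω_f = L_i / I_f = -0.9542 / 0.4936 = -1.933 rad/s.

|ω_f| ≈ 1.93 rad/s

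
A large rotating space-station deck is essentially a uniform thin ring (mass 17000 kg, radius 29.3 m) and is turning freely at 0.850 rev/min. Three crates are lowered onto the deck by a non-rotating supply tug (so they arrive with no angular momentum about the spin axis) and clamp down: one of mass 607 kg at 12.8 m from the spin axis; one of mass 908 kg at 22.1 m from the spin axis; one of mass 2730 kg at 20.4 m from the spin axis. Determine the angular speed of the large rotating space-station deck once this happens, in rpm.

No external torque acts about the spin axis; L_before = L_after.
I_p = (17000)(29.3)² = 1.459e+07 kg·m².
Added inertia Σmr² = (607)(12.8)² + (908)(22.1)² + (2730)(20.4)² = 1.679e+06 kg·m²; I_f = 1.459e+07 + 1.679e+06 = 1.627e+07 kg·m².
ω_f = I_p ω_i / I_f = (1.459e+07)(0.850) / 1.627e+07 = 0.7623 rpm.

ω_f ≈ 0.762 rpm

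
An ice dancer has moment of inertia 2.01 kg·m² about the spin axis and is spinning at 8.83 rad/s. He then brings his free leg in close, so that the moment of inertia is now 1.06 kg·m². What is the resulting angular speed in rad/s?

Angular momentum about the spin axis is conserved since the torque about it is zero.
ω₂ = I₁ω₁ / I₂ = (2.010)(8.83 rad/s) / (1.060) = 16.74 rad/s.

ω₂ ≈ 16.7 rad/s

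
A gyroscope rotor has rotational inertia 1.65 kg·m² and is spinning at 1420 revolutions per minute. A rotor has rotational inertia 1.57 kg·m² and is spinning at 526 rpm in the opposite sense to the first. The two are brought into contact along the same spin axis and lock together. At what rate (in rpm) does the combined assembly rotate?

The coupling torques are internal; angular momentum about the shared axis is conserved.
Taking A's sense as positive: L = (1.650)(1420) − (1.570)(526) = 1517 kg·m²·rpm.
Combined I = 1.650 + 1.570 = 3.220 kg·m².
ω_f = L / I = 1517 / 3.220 = 471.2 rpm.

|ω_f| ≈ 471 rpm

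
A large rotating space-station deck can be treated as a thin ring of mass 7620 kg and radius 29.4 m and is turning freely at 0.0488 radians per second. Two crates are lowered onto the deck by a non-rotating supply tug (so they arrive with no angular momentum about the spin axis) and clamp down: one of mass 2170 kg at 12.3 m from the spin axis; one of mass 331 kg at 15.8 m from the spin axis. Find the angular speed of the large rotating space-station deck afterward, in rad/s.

ω_f ≈ 0.0459 rad/s

The added mass arrives with no angular momentum about the spin axis, and any external torque about the spin axis is negligible, so the system's angular momentum is conserved.
I_p = (7620)(29.4)² = 6.586e+06 kg·m².
Added inertia Σmr² = (2170)(12.3)² + (331)(15.8)² = 4.109e+05 kg·m²; I_f = 6.586e+06 + 4.109e+05 = 6.997e+06 kg·m².
ω_f = I_p ω_i / I_f = (6.586e+06)(0.0488) / 6.997e+06 = 0.04593 rad/s.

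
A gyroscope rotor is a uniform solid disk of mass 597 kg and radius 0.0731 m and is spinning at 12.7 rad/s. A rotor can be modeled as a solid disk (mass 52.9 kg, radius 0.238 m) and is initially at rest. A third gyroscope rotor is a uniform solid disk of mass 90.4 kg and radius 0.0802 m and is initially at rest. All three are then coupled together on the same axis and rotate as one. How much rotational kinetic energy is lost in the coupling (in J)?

ΔKE lost ≈ 68.0 J

No external torque acts about the common axis, so total angular momentum is conserved.
Moments of inertia: I_A = ½(597)(0.0731)² = 1.595 kg·m²; I_B = ½(52.9)(0.238)² = 1.498 kg·m²; I_C = ½(90.4)(0.0802)² = 0.2907 kg·m².
Taking A's sense as positive: L = (1.595)(12.7) = 20.26 kg·m²·rad/s.
Combined I = 1.595 + 1.498 + 0.2907 = 3.384 kg·m².
ω_f = L / I = 20.26 / 3.384 = 5.986 rad/s.
KE_i = ½ΣIω² = 128.6 J; KE_f = ½(3.384)(5.986)² = 60.63 J.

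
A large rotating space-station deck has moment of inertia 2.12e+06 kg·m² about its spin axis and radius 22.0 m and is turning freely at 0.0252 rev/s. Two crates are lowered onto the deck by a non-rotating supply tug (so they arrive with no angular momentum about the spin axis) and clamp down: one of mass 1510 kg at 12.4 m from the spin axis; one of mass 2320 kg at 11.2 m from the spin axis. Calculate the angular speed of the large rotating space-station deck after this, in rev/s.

ω_f ≈ 0.0202 rev/s

No external torque acts about the spin axis; L_before = L_after.
Added inertia Σmr² = (1510)(12.4)² + (2320)(11.2)² = 5.232e+05 kg·m²; I_f = 2.120e+06 + 5.232e+05 = 2.643e+06 kg·m².
ω_f = I_p ω_i / I_f = (2.120e+06)(0.0252) / 2.643e+06 = 0.02021 rev/s.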